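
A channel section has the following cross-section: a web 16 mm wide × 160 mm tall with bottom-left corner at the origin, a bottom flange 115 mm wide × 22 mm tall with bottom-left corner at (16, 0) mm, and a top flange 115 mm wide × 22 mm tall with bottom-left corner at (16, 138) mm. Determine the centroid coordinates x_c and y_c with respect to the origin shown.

x_c = 51.49 mm, y_c = 80.00 mm

web: A = 16 × 160 = 2560.00, centroid at (8.00, 80.00).
bottom flange: A = 115 × 22 = 2530.00, centroid at (73.50, 11.00).
top flange: A = 115 × 22 = 2530.00, centroid at (73.50, 149.00).
ΣA = 7620.00 mm², ΣAx_c = 392390.00 mm³, ΣAy_c = 609600.00 mm³.
x_c = 392390.00/7620.00 = 51.49 mm; y_c = 609600.00/7620.00 = 80.00 mm.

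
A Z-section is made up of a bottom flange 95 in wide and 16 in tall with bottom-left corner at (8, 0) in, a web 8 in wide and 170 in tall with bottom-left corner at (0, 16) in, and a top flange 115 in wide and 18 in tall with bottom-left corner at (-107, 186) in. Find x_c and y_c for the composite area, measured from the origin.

bottom flange: A = 95 × 16 = 1520.00, centroid at (55.50, 8.00).
web: A = 8 × 170 = 1360.00, centroid at (4.00, 101.00).
top flange: A = 115 × 18 = 2070.00, centroid at (-49.50, 195.00).
ΣA = 4950.00 in², ΣAx_c = -12665.00 in³, ΣAy_c = 553170.00 in³.
x_c = -12665.00/4950.00 = -2.56 in; y_c = 553170.00/4950.00 = 111.75 in.

x_c = -2.56 in, y_c = 111.75 in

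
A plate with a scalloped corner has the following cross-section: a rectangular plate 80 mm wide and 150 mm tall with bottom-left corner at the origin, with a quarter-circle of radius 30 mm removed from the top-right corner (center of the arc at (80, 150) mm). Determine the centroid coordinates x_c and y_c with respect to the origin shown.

x_c = 38.29 mm, y_c = 71.10 mm

plate: A = 80 × 150 = 12000.00, centroid at (40.00, 75.00).
removed quarter-circle: A = −¼π·30² = -706.86, centroid at (67.27, 137.27).
ΣA = 11293.14 mm², ΣAx_c = 432451.33 mm³, ΣAy_c = 802971.25 mm³.
x_c = 432451.33/11293.14 = 38.29 mm; y_c = 802971.25/11293.14 = 71.10 mm.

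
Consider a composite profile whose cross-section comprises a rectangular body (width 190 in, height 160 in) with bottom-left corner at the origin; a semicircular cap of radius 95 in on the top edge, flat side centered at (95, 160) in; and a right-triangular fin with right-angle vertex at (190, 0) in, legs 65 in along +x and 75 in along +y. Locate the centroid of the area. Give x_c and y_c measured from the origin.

rectangular body: A = 190 × 160 = 30400.00, centroid at (95.00, 80.00).
semicircular top: A = ½π·95² = 14176.44, centroid at (95.00, 200.32).
triangular fin: A = ½·65·75 = 2437.50, centroid at (211.67, 25.00).
ΣA = 47013.94 in², ΣAx_c = 4750699.00 in³, ΣAy_c = 5332750.73 in³.
x_c = 4750699.00/47013.94 = 101.05 in; y_c = 5332750.73/47013.94 = 113.43 in.

x_c = 101.05 in, y_c = 113.43 in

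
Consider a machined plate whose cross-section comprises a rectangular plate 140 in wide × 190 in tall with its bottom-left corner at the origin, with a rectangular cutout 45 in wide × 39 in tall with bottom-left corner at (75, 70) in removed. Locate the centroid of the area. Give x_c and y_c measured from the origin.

plate: A = 140 × 190 = 26600.00, centroid at (70.00, 95.00).
hole: A = −(45 × 39) = -1755.00, centroid at (97.50, 89.50).
ΣA = 24845.00 in², ΣAx_c = 1690887.50 in³, ΣAy_c = 2369927.50 in³.
x_c = 1690887.50/24845.00 = 68.06 in; y_c = 2369927.50/24845.00 = 95.39 in.

x_c = 68.06 in, y_c = 95.39 in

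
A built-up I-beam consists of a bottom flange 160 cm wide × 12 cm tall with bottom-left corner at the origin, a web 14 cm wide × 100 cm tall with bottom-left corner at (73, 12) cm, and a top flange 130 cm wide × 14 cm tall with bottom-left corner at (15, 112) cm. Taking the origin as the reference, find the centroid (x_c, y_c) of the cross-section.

x_c = 80.00 cm, y_c = 61.26 cm

Part | A | x̄ᵢ | ȳᵢ | A·x̄ᵢ | A·ȳᵢ
bottom flange | 1920.00 | 80.00 | 6.00 | 153600.00 | 11520.00
web | 1400.00 | 80.00 | 62.00 | 112000.00 | 86800.00
top flange | 1820.00 | 80.00 | 119.00 | 145600.00 | 216580.00
Σ | 5140.00 |  |  | 411200.00 | 314900.00
x_c = 411200.00 / 5140.00 = 80.00 cm
y_c = 314900.00 / 5140.00 = 61.26 cm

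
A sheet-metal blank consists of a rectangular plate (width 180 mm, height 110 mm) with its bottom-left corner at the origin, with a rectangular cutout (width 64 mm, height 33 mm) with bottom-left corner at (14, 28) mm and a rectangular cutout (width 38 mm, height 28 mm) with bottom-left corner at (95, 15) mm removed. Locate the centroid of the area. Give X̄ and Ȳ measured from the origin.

X̄ = 94.05 mm, Ȳ = 58.00 mm

plate: A = 180 × 110 = 19800.00, centroid at (90.00, 55.00).
hole 1: A = −(64 × 33) = -2112.00, centroid at (46.00, 44.50).
hole 2: A = −(38 × 28) = -1064.00, centroid at (114.00, 29.00).
ΣA = 16624.00 mm²
ΣAX̄ = (19800.00)(90.00) + (-2112.00)(46.00) + (-1064.00)(114.00) = 1563552.00 mm³
ΣAȲ = (19800.00)(55.00) + (-2112.00)(44.50) + (-1064.00)(29.00) = 964160.00 mm³
X̄ = 1563552.00 / 16624.00 = 94.05 mm
Ȳ = 964160.00 / 16624.00 = 58.00 mm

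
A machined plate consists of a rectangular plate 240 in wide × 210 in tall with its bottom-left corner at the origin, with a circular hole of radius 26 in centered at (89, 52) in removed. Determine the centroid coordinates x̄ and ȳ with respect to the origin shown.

Part | A | x̄ᵢ | ȳᵢ | A·x̄ᵢ | A·ȳᵢ
plate | 50400.00 | 120.00 | 105.00 | 6048000.00 | 5292000.00
hole | -2123.72 | 89.00 | 52.00 | -189010.78 | -110433.26
Σ | 48276.28 |  |  | 5858989.22 | 5181566.74
x̄ = 5858989.22 / 48276.28 = 121.36 in
ȳ = 5181566.74 / 48276.28 = 107.33 in

x̄ = 121.36 in, ȳ = 107.33 in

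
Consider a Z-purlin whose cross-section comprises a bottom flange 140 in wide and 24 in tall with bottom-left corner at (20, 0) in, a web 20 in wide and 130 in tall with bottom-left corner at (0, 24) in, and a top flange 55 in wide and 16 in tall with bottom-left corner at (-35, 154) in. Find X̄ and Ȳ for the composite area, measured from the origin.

X̄ = 47.05 in, Ȳ = 60.57 in

bottom flange: A = 140 × 24 = 3360.00, centroid at (90.00, 12.00).
web: A = 20 × 130 = 2600.00, centroid at (10.00, 89.00).
top flange: A = 55 × 16 = 880.00, centroid at (-7.50, 162.00).
ΣA = 6840.00 in²
ΣAX̄ = (3360.00)(90.00) + (2600.00)(10.00) + (880.00)(-7.50) = 321800.00 in³
ΣAȲ = (3360.00)(12.00) + (2600.00)(89.00) + (880.00)(162.00) = 414280.00 in³
X̄ = 321800.00 / 6840.00 = 47.05 in
Ȳ = 414280.00 / 6840.00 = 60.57 in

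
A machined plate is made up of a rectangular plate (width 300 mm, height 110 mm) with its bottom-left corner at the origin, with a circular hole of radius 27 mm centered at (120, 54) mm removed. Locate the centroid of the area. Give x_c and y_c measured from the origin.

plate: A = 300 × 110 = 33000.00, centroid at (150.00, 55.00).
hole: A = −π·27² = -2290.22, centroid at (120.00, 54.00).
ΣA = 30709.78 mm², ΣAx_c = 4675173.47 mm³, ΣAy_c = 1691328.06 mm³.
x_c = 4675173.47/30709.78 = 152.24 mm; y_c = 1691328.06/30709.78 = 55.07 mm.

x_c = 152.24 mm, y_c = 55.07 mm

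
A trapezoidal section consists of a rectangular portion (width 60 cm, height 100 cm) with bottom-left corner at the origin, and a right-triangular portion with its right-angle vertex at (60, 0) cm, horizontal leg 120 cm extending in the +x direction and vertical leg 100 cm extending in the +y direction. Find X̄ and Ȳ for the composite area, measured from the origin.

X̄ = 65.00 cm, Ȳ = 41.67 cm

Part | A | x̄ᵢ | ȳᵢ | A·x̄ᵢ | A·ȳᵢ
rectangular portion | 6000.00 | 30.00 | 50.00 | 180000.00 | 300000.00
triangular portion | 6000.00 | 100.00 | 33.33 | 600000.00 | 200000.00
Σ | 12000.00 |  |  | 780000.00 | 500000.00
X̄ = 780000.00 / 12000.00 = 65.00 cm
Ȳ = 500000.00 / 12000.00 = 41.67 cm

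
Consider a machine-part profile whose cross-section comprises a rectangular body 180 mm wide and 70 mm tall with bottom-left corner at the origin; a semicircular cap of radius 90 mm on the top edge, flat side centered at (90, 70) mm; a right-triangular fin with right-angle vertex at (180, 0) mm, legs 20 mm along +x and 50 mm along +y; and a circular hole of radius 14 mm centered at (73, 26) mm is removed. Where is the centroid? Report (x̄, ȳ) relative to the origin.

x̄ = 92.33 mm, ȳ = 71.80 mm

Part | A | x̄ᵢ | ȳᵢ | A·x̄ᵢ | A·ȳᵢ
rectangular body | 12600.00 | 90.00 | 35.00 | 1134000.00 | 441000.00
semicircular top | 12723.45 | 90.00 | 108.20 | 1145110.52 | 1376641.52
triangular fin | 500.00 | 186.67 | 16.67 | 93333.33 | 8333.33
hole | -615.75 | 73.00 | 26.00 | -44949.91 | -16009.56
Σ | 25207.70 |  |  | 2327493.95 | 1809965.29
x̄ = 2327493.95 / 25207.70 = 92.33 mm
ȳ = 1809965.29 / 25207.70 = 71.80 mm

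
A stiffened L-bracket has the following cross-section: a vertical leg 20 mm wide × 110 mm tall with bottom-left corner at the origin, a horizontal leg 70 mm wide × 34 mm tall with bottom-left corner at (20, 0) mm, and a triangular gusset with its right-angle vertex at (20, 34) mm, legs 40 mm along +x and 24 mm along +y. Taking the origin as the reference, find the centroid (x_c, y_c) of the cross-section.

x_c = 33.38 mm, y_c = 35.89 mm

vertical leg: A = 20 × 110 = 2200.00, centroid at (10.00, 55.00).
horizontal leg: A = 70 × 34 = 2380.00, centroid at (55.00, 17.00).
gusset: A = ½·40·24 = 480.00, centroid at (33.33, 42.00).
ΣA = 5060.00 mm²
ΣAx_c = (2200.00)(10.00) + (2380.00)(55.00) + (480.00)(33.33) = 168900.00 mm³
ΣAy_c = (2200.00)(55.00) + (2380.00)(17.00) + (480.00)(42.00) = 181620.00 mm³
x_c = 168900.00 / 5060.00 = 33.38 mm
y_c = 181620.00 / 5060.00 = 35.89 mm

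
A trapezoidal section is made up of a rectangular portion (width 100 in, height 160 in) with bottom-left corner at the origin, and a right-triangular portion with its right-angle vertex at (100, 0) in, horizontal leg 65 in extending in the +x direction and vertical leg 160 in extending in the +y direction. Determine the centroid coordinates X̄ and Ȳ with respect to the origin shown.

rectangular portion: A = 100 × 160 = 16000.00, centroid at (50.00, 80.00).
triangular portion: A = ½·65·160 = 5200.00, centroid at (121.67, 53.33).
ΣA = 21200.00 in², ΣAX̄ = 1432666.67 in³, ΣAȲ = 1557333.33 in³.
X̄ = 1432666.67/21200.00 = 67.58 in; Ȳ = 1557333.33/21200.00 = 73.46 in.

X̄ = 67.58 in, Ȳ = 73.46 in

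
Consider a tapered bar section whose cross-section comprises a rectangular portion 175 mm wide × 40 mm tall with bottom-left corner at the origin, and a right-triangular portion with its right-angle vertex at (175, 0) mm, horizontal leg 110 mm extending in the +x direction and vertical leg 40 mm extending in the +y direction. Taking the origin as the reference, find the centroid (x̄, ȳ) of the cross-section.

x̄ = 117.19 mm, ȳ = 18.41 mm

rectangular portion: A = 175 × 40 = 7000.00, centroid at (87.50, 20.00).
triangular portion: A = ½·110·40 = 2200.00, centroid at (211.67, 13.33).
ΣA = 9200.00 mm²
ΣAx̄ = (7000.00)(87.50) + (2200.00)(211.67) = 1078166.67 mm³
ΣAȳ = (7000.00)(20.00) + (2200.00)(13.33) = 169333.33 mm³
x̄ = 1078166.67 / 9200.00 = 117.19 mm
ȳ = 169333.33 / 9200.00 = 18.41 mm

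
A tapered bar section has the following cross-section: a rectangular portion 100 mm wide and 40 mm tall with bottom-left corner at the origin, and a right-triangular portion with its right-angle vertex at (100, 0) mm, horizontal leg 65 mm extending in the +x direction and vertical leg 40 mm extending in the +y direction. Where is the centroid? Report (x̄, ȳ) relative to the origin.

rectangular portion: A = 100 × 40 = 4000.00, centroid at (50.00, 20.00).
triangular portion: A = ½·65·40 = 1300.00, centroid at (121.67, 13.33).
ΣA = 5300.00 mm²
ΣAx̄ = (4000.00)(50.00) + (1300.00)(121.67) = 358166.67 mm³
ΣAȳ = (4000.00)(20.00) + (1300.00)(13.33) = 97333.33 mm³
x̄ = 358166.67 / 5300.00 = 67.58 mm
ȳ = 97333.33 / 5300.00 = 18.36 mm

x̄ = 67.58 mm, ȳ = 18.36 mm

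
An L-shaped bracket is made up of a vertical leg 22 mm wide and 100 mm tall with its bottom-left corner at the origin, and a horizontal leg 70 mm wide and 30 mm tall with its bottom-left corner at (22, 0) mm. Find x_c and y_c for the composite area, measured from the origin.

x_c = 33.47 mm, y_c = 32.91 mm

vertical leg: A = 22 × 100 = 2200.00, centroid at (11.00, 50.00).
horizontal leg: A = 70 × 30 = 2100.00, centroid at (57.00, 15.00).
ΣA = 4300.00 mm²
ΣAx_c = (2200.00)(11.00) + (2100.00)(57.00) = 143900.00 mm³
ΣAy_c = (2200.00)(50.00) + (2100.00)(15.00) = 141500.00 mm³
x_c = 143900.00 / 4300.00 = 33.47 mm
y_c = 141500.00 / 4300.00 = 32.91 mm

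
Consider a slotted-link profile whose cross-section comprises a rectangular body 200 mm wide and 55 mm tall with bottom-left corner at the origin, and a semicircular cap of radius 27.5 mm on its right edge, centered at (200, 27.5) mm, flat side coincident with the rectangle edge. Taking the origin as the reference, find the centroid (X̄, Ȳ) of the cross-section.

X̄ = 110.88 mm, Ȳ = 27.50 mm

rectangular body: A = 200 × 55 = 11000.00, centroid at (100.00, 27.50).
semicircular end: A = ½π·27.5² = 1187.91, centroid at (211.67, 27.50).
ΣA = 12187.91 mm²
ΣAX̄ = (11000.00)(100.00) + (1187.91)(211.67) = 1351447.53 mm³
ΣAȲ = (11000.00)(27.50) + (1187.91)(27.50) = 335167.65 mm³
X̄ = 1351447.53 / 12187.91 = 110.88 mm
Ȳ = 335167.65 / 12187.91 = 27.50 mm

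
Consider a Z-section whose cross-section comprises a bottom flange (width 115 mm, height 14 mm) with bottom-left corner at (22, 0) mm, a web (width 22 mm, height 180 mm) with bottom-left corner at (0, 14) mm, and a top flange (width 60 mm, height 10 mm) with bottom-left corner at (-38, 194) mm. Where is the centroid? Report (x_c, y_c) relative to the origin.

x_c = 27.03 mm, y_c = 87.93 mm

bottom flange: A = 115 × 14 = 1610.00, centroid at (79.50, 7.00).
web: A = 22 × 180 = 3960.00, centroid at (11.00, 104.00).
top flange: A = 60 × 10 = 600.00, centroid at (-8.00, 199.00).
ΣA = 6170.00 mm²
ΣAx_c = (1610.00)(79.50) + (3960.00)(11.00) + (600.00)(-8.00) = 166755.00 mm³
ΣAy_c = (1610.00)(7.00) + (3960.00)(104.00) + (600.00)(199.00) = 542510.00 mm³
x_c = 166755.00 / 6170.00 = 27.03 mm
y_c = 542510.00 / 6170.00 = 87.93 mm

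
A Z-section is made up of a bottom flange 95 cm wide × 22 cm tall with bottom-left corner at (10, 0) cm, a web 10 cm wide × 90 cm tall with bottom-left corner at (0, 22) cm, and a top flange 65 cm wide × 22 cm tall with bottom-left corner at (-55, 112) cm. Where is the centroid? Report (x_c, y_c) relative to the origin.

bottom flange: A = 95 × 22 = 2090.00, centroid at (57.50, 11.00).
web: A = 10 × 90 = 900.00, centroid at (5.00, 67.00).
top flange: A = 65 × 22 = 1430.00, centroid at (-22.50, 123.00).
ΣA = 4420.00 cm², ΣAx_c = 92500.00 cm³, ΣAy_c = 259180.00 cm³.
x_c = 92500.00/4420.00 = 20.93 cm; y_c = 259180.00/4420.00 = 58.64 cm.

x_c = 20.93 cm, y_c = 58.64 cm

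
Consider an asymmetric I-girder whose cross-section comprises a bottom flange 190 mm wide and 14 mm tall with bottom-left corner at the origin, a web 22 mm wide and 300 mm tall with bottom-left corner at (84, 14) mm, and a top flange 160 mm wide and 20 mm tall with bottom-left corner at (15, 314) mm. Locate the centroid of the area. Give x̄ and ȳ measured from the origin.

bottom flange: A = 190 × 14 = 2660.00, centroid at (95.00, 7.00).
web: A = 22 × 300 = 6600.00, centroid at (95.00, 164.00).
top flange: A = 160 × 20 = 3200.00, centroid at (95.00, 324.00).
ΣA = 12460.00 mm², ΣAx̄ = 1183700.00 mm³, ΣAȳ = 2137820.00 mm³.
x̄ = 1183700.00/12460.00 = 95.00 mm; ȳ = 2137820.00/12460.00 = 171.57 mm.

x̄ = 95.00 mm, ȳ = 171.57 mm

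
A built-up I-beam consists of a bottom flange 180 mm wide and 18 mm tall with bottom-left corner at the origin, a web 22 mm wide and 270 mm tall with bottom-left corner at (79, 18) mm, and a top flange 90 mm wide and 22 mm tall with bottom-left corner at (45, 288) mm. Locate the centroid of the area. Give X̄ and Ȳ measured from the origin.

X̄ = 90.00 mm, Ȳ = 137.10 mm

Part | A | x̄ᵢ | ȳᵢ | A·x̄ᵢ | A·ȳᵢ
bottom flange | 3240.00 | 90.00 | 9.00 | 291600.00 | 29160.00
web | 5940.00 | 90.00 | 153.00 | 534600.00 | 908820.00
top flange | 1980.00 | 90.00 | 299.00 | 178200.00 | 592020.00
Σ | 11160.00 |  |  | 1004400.00 | 1530000.00
X̄ = 1004400.00 / 11160.00 = 90.00 mm
Ȳ = 1530000.00 / 11160.00 = 137.10 mm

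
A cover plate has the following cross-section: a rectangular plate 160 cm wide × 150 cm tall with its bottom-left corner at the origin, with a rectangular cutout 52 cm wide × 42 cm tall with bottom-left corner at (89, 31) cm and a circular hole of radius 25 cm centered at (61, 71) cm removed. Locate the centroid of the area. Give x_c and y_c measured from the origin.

Part | A | x̄ᵢ | ȳᵢ | A·x̄ᵢ | A·ȳᵢ
plate | 24000.00 | 80.00 | 75.00 | 1920000.00 | 1800000.00
hole 1 | -2184.00 | 115.00 | 52.00 | -251160.00 | -113568.00
hole 2 | -1963.50 | 61.00 | 71.00 | -119773.22 | -139408.17
Σ | 19852.50 |  |  | 1549066.78 | 1547023.83
x_c = 1549066.78 / 19852.50 = 78.03 cm
y_c = 1547023.83 / 19852.50 = 77.93 cm

x_c = 78.03 cm, y_c = 77.93 cm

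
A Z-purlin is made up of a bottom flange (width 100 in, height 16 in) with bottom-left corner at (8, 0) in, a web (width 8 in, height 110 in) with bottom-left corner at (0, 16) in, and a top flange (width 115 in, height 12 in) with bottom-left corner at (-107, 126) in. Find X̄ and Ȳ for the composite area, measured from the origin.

Part | A | x̄ᵢ | ȳᵢ | A·x̄ᵢ | A·ȳᵢ
bottom flange | 1600.00 | 58.00 | 8.00 | 92800.00 | 12800.00
web | 880.00 | 4.00 | 71.00 | 3520.00 | 62480.00
top flange | 1380.00 | -49.50 | 132.00 | -68310.00 | 182160.00
Σ | 3860.00 |  |  | 28010.00 | 257440.00
X̄ = 28010.00 / 3860.00 = 7.26 in
Ȳ = 257440.00 / 3860.00 = 66.69 in

X̄ = 7.26 in, Ȳ = 66.69 in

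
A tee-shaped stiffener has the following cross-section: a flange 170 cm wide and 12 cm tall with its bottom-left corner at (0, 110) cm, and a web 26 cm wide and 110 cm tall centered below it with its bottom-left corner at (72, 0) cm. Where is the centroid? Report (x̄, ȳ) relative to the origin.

x̄ = 85.00 cm, ȳ = 80.40 cm

web: A = 26 × 110 = 2860.00, centroid at (85.00, 55.00).
flange: A = 170 × 12 = 2040.00, centroid at (85.00, 116.00).
ΣA = 4900.00 cm², ΣAx̄ = 416500.00 cm³, ΣAȳ = 393940.00 cm³.
x̄ = 416500.00/4900.00 = 85.00 cm; ȳ = 393940.00/4900.00 = 80.40 cm.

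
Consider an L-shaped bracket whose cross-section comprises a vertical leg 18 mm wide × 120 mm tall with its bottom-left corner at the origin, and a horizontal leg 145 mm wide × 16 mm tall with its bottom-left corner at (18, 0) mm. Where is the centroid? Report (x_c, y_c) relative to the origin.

vertical leg: A = 18 × 120 = 2160.00, centroid at (9.00, 60.00).
horizontal leg: A = 145 × 16 = 2320.00, centroid at (90.50, 8.00).
ΣA = 4480.00 mm², ΣAx_c = 229400.00 mm³, ΣAy_c = 148160.00 mm³.
x_c = 229400.00/4480.00 = 51.21 mm; y_c = 148160.00/4480.00 = 33.07 mm.

x_c = 51.21 mm, y_c = 33.07 mm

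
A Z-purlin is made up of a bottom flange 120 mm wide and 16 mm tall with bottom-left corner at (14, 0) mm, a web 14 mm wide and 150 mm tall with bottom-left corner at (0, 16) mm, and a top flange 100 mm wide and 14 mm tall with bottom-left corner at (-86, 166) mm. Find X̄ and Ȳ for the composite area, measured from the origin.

X̄ = 19.63 mm, Ȳ = 82.78 mm

bottom flange: A = 120 × 16 = 1920.00, centroid at (74.00, 8.00).
web: A = 14 × 150 = 2100.00, centroid at (7.00, 91.00).
top flange: A = 100 × 14 = 1400.00, centroid at (-36.00, 173.00).
ΣA = 5420.00 mm², ΣAX̄ = 106380.00 mm³, ΣAȲ = 448660.00 mm³.
X̄ = 106380.00/5420.00 = 19.63 mm; Ȳ = 448660.00/5420.00 = 82.78 mm.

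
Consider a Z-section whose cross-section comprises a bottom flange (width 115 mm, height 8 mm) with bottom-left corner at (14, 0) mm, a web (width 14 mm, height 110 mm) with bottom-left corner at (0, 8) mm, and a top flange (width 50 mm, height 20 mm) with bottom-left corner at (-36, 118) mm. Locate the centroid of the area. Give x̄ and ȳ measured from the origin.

bottom flange: A = 115 × 8 = 920.00, centroid at (71.50, 4.00).
web: A = 14 × 110 = 1540.00, centroid at (7.00, 63.00).
top flange: A = 50 × 20 = 1000.00, centroid at (-11.00, 128.00).
ΣA = 3460.00 mm²
ΣAx̄ = (920.00)(71.50) + (1540.00)(7.00) + (1000.00)(-11.00) = 65560.00 mm³
ΣAȳ = (920.00)(4.00) + (1540.00)(63.00) + (1000.00)(128.00) = 228700.00 mm³
x̄ = 65560.00 / 3460.00 = 18.95 mm
ȳ = 228700.00 / 3460.00 = 66.10 mm

x̄ = 18.95 mm, ȳ = 66.10 mm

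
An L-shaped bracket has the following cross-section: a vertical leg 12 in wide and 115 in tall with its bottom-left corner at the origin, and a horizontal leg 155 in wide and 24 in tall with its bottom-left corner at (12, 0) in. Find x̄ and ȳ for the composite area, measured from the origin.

x̄ = 66.91 in, ȳ = 24.31 in

Part | A | x̄ᵢ | ȳᵢ | A·x̄ᵢ | A·ȳᵢ
vertical leg | 1380.00 | 6.00 | 57.50 | 8280.00 | 79350.00
horizontal leg | 3720.00 | 89.50 | 12.00 | 332940.00 | 44640.00
Σ | 5100.00 |  |  | 341220.00 | 123990.00
x̄ = 341220.00 / 5100.00 = 66.91 in
ȳ = 123990.00 / 5100.00 = 24.31 in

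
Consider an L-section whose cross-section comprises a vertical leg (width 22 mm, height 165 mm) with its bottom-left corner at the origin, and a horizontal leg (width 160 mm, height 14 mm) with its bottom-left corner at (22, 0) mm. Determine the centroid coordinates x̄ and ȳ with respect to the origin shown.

x̄ = 45.73 mm, ȳ = 53.69 mm

Part | A | x̄ᵢ | ȳᵢ | A·x̄ᵢ | A·ȳᵢ
vertical leg | 3630.00 | 11.00 | 82.50 | 39930.00 | 299475.00
horizontal leg | 2240.00 | 102.00 | 7.00 | 228480.00 | 15680.00
Σ | 5870.00 |  |  | 268410.00 | 315155.00
x̄ = 268410.00 / 5870.00 = 45.73 mm
ȳ = 315155.00 / 5870.00 = 53.69 mm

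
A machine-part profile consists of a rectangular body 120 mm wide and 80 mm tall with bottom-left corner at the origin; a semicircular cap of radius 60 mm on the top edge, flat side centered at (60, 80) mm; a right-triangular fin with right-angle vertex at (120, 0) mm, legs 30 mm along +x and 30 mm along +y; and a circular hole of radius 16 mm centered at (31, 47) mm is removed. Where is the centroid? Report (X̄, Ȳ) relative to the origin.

rectangular body: A = 120 × 80 = 9600.00, centroid at (60.00, 40.00).
semicircular top: A = ½π·60² = 5654.87, centroid at (60.00, 105.46).
triangular fin: A = ½·30·30 = 450.00, centroid at (130.00, 10.00).
hole: A = −π·16² = -804.25, centroid at (31.00, 47.00).
ΣA = 14900.62 mm², ΣAX̄ = 948860.33 mm³, ΣAȲ = 947089.70 mm³.
X̄ = 948860.33/14900.62 = 63.68 mm; Ȳ = 947089.70/14900.62 = 63.56 mm.

X̄ = 63.68 mm, Ȳ = 63.56 mm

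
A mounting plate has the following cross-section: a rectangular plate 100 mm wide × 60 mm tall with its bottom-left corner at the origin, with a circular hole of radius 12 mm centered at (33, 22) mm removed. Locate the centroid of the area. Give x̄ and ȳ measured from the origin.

x̄ = 51.39 mm, ȳ = 30.65 mm

plate: A = 100 × 60 = 6000.00, centroid at (50.00, 30.00).
hole: A = −π·12² = -452.39, centroid at (33.00, 22.00).
ΣA = 5547.61 mm², ΣAx̄ = 285071.15 mm³, ΣAȳ = 170047.43 mm³.
x̄ = 285071.15/5547.61 = 51.39 mm; ȳ = 170047.43/5547.61 = 30.65 mm.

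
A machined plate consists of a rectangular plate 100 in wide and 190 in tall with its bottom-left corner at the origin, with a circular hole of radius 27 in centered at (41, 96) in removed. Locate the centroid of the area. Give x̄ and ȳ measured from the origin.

Part | A | x̄ᵢ | ȳᵢ | A·x̄ᵢ | A·ȳᵢ
plate | 19000.00 | 50.00 | 95.00 | 950000.00 | 1805000.00
hole | -2290.22 | 41.00 | 96.00 | -93899.06 | -219861.22
Σ | 16709.78 |  |  | 856100.94 | 1585138.78
x̄ = 856100.94 / 16709.78 = 51.23 in
ȳ = 1585138.78 / 16709.78 = 94.86 in

x̄ = 51.23 in, ȳ = 94.86 in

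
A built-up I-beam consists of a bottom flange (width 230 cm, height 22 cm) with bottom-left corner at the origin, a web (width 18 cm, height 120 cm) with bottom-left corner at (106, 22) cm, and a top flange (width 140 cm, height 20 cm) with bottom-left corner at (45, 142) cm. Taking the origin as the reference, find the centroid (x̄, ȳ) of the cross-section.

x̄ = 115.00 cm, ȳ = 65.71 cm

bottom flange: A = 230 × 22 = 5060.00, centroid at (115.00, 11.00).
web: A = 18 × 120 = 2160.00, centroid at (115.00, 82.00).
top flange: A = 140 × 20 = 2800.00, centroid at (115.00, 152.00).
ΣA = 10020.00 cm², ΣAx̄ = 1152300.00 cm³, ΣAȳ = 658380.00 cm³.
x̄ = 1152300.00/10020.00 = 115.00 cm; ȳ = 658380.00/10020.00 = 65.71 cm.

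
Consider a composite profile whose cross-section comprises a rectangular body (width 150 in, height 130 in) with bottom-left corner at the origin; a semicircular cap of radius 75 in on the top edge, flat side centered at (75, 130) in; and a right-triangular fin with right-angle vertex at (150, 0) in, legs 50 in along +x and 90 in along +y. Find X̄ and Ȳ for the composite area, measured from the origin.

X̄ = 81.74 in, Ȳ = 90.40 in

Part | A | x̄ᵢ | ȳᵢ | A·x̄ᵢ | A·ȳᵢ
rectangular body | 19500.00 | 75.00 | 65.00 | 1462500.00 | 1267500.00
semicircular top | 8835.73 | 75.00 | 161.83 | 662679.70 | 1429894.81
triangular fin | 2250.00 | 166.67 | 30.00 | 375000.00 | 67500.00
Σ | 30585.73 |  |  | 2500179.70 | 2764894.81
X̄ = 2500179.70 / 30585.73 = 81.74 in
Ȳ = 2764894.81 / 30585.73 = 90.40 in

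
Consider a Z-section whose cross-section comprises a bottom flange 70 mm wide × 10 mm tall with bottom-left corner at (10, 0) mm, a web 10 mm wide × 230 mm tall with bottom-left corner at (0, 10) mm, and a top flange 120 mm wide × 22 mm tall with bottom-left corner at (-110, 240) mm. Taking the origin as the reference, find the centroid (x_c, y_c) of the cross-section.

bottom flange: A = 70 × 10 = 700.00, centroid at (45.00, 5.00).
web: A = 10 × 230 = 2300.00, centroid at (5.00, 125.00).
top flange: A = 120 × 22 = 2640.00, centroid at (-50.00, 251.00).
ΣA = 5640.00 mm²
ΣAx_c = (700.00)(45.00) + (2300.00)(5.00) + (2640.00)(-50.00) = -89000.00 mm³
ΣAy_c = (700.00)(5.00) + (2300.00)(125.00) + (2640.00)(251.00) = 953640.00 mm³
x_c = -89000.00 / 5640.00 = -15.78 mm
y_c = 953640.00 / 5640.00 = 169.09 mm

x_c = -15.78 mm, y_c = 169.09 mm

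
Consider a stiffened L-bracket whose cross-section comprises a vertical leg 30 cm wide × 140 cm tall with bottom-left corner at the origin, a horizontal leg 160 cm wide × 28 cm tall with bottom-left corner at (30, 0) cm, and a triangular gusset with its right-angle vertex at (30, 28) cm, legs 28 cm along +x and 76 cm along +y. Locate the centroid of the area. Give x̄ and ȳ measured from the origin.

x̄ = 61.34 cm, ȳ = 42.43 cm

vertical leg: A = 30 × 140 = 4200.00, centroid at (15.00, 70.00).
horizontal leg: A = 160 × 28 = 4480.00, centroid at (110.00, 14.00).
gusset: A = ½·28·76 = 1064.00, centroid at (39.33, 53.33).
ΣA = 9744.00 cm²
ΣAx̄ = (4200.00)(15.00) + (4480.00)(110.00) + (1064.00)(39.33) = 597650.67 cm³
ΣAȳ = (4200.00)(70.00) + (4480.00)(14.00) + (1064.00)(53.33) = 413466.67 cm³
x̄ = 597650.67 / 9744.00 = 61.34 cm
ȳ = 413466.67 / 9744.00 = 42.43 cm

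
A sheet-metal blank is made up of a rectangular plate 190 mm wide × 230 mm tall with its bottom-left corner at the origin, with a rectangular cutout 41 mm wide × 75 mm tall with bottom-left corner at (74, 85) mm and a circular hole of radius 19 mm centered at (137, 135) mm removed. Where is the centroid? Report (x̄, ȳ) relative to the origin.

x̄ = 93.83 mm, ȳ = 113.84 mm

plate: A = 190 × 230 = 43700.00, centroid at (95.00, 115.00).
hole 1: A = −(41 × 75) = -3075.00, centroid at (94.50, 122.50).
hole 2: A = −π·19² = -1134.11, centroid at (137.00, 135.00).
ΣA = 39490.89 mm², ΣAx̄ = 3705538.75 mm³, ΣAȳ = 4495706.98 mm³.
x̄ = 3705538.75/39490.89 = 93.83 mm; ȳ = 4495706.98/39490.89 = 113.84 mm.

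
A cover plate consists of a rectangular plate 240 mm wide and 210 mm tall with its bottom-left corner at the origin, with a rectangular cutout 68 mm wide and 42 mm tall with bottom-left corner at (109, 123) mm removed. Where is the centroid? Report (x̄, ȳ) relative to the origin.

x̄ = 118.62 mm, ȳ = 102.66 mm

plate: A = 240 × 210 = 50400.00, centroid at (120.00, 105.00).
hole: A = −(68 × 42) = -2856.00, centroid at (143.00, 144.00).
ΣA = 47544.00 mm²
ΣAx̄ = (50400.00)(120.00) + (-2856.00)(143.00) = 5639592.00 mm³
ΣAȳ = (50400.00)(105.00) + (-2856.00)(144.00) = 4880736.00 mm³
x̄ = 5639592.00 / 47544.00 = 118.62 mm
ȳ = 4880736.00 / 47544.00 = 102.66 mm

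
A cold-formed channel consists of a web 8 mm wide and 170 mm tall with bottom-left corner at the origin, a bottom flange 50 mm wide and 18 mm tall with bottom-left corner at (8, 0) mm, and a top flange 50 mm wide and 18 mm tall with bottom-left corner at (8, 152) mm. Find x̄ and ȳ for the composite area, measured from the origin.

Part | A | x̄ᵢ | ȳᵢ | A·x̄ᵢ | A·ȳᵢ
web | 1360.00 | 4.00 | 85.00 | 5440.00 | 115600.00
bottom flange | 900.00 | 33.00 | 9.00 | 29700.00 | 8100.00
top flange | 900.00 | 33.00 | 161.00 | 29700.00 | 144900.00
Σ | 3160.00 |  |  | 64840.00 | 268600.00
x̄ = 64840.00 / 3160.00 = 20.52 mm
ȳ = 268600.00 / 3160.00 = 85.00 mm

x̄ = 20.52 mm, ȳ = 85.00 mm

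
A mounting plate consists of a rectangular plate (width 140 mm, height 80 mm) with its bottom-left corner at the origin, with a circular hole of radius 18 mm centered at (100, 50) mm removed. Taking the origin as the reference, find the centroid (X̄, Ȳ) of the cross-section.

plate: A = 140 × 80 = 11200.00, centroid at (70.00, 40.00).
hole: A = −π·18² = -1017.88, centroid at (100.00, 50.00).
ΣA = 10182.12 mm², ΣAX̄ = 682212.40 mm³, ΣAȲ = 397106.20 mm³.
X̄ = 682212.40/10182.12 = 67.00 mm; Ȳ = 397106.20/10182.12 = 39.00 mm.

X̄ = 67.00 mm, Ȳ = 39.00 mm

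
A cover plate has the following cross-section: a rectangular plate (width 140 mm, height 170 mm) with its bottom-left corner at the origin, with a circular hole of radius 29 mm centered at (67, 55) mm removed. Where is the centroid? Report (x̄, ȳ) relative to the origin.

Part | A | x̄ᵢ | ȳᵢ | A·x̄ᵢ | A·ȳᵢ
plate | 23800.00 | 70.00 | 85.00 | 1666000.00 | 2023000.00
hole | -2642.08 | 67.00 | 55.00 | -177019.32 | -145314.37
Σ | 21157.92 |  |  | 1488980.68 | 1877685.63
x̄ = 1488980.68 / 21157.92 = 70.37 mm
ȳ = 1877685.63 / 21157.92 = 88.75 mm

x̄ = 70.37 mm, ȳ = 88.75 mm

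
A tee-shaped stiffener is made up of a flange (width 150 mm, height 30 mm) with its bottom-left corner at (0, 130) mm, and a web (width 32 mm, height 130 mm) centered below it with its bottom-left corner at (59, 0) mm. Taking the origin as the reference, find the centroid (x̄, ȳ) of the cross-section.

x̄ = 75.00 mm, ȳ = 106.57 mm

Part | A | x̄ᵢ | ȳᵢ | A·x̄ᵢ | A·ȳᵢ
web | 4160.00 | 75.00 | 65.00 | 312000.00 | 270400.00
flange | 4500.00 | 75.00 | 145.00 | 337500.00 | 652500.00
Σ | 8660.00 |  |  | 649500.00 | 922900.00
x̄ = 649500.00 / 8660.00 = 75.00 mm
ȳ = 922900.00 / 8660.00 = 106.57 mm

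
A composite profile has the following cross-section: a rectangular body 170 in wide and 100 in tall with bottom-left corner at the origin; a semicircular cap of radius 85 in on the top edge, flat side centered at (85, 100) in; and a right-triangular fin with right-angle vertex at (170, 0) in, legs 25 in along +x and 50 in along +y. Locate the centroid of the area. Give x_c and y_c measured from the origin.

x_c = 87.01 in, y_c = 83.00 in

rectangular body: A = 170 × 100 = 17000.00, centroid at (85.00, 50.00).
semicircular top: A = ½π·85² = 11349.00, centroid at (85.00, 136.08).
triangular fin: A = ½·25·50 = 625.00, centroid at (178.33, 16.67).
ΣA = 28974.00 in²
ΣAx_c = (17000.00)(85.00) + (11349.00)(85.00) + (625.00)(178.33) = 2521123.63 in³
ΣAy_c = (17000.00)(50.00) + (11349.00)(136.08) + (625.00)(16.67) = 2404733.68 in³
x_c = 2521123.63 / 28974.00 = 87.01 in
y_c = 2404733.68 / 28974.00 = 83.00 in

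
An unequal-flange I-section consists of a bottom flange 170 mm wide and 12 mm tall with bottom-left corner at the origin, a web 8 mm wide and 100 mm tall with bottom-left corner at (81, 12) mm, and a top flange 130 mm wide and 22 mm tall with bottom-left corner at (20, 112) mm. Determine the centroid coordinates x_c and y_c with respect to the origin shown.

bottom flange: A = 170 × 12 = 2040.00, centroid at (85.00, 6.00).
web: A = 8 × 100 = 800.00, centroid at (85.00, 62.00).
top flange: A = 130 × 22 = 2860.00, centroid at (85.00, 123.00).
ΣA = 5700.00 mm²
ΣAx_c = (2040.00)(85.00) + (800.00)(85.00) + (2860.00)(85.00) = 484500.00 mm³
ΣAy_c = (2040.00)(6.00) + (800.00)(62.00) + (2860.00)(123.00) = 413620.00 mm³
x_c = 484500.00 / 5700.00 = 85.00 mm
y_c = 413620.00 / 5700.00 = 72.56 mm

x_c = 85.00 mm, y_c = 72.56 mm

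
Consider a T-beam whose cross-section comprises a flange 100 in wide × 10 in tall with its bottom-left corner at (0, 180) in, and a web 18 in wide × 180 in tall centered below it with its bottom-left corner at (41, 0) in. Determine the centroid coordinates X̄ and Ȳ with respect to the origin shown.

web: A = 18 × 180 = 3240.00, centroid at (50.00, 90.00).
flange: A = 100 × 10 = 1000.00, centroid at (50.00, 185.00).
ΣA = 4240.00 in²
ΣAX̄ = (3240.00)(50.00) + (1000.00)(50.00) = 212000.00 in³
ΣAȲ = (3240.00)(90.00) + (1000.00)(185.00) = 476600.00 in³
X̄ = 212000.00 / 4240.00 = 50.00 in
Ȳ = 476600.00 / 4240.00 = 112.41 in

X̄ = 50.00 in, Ȳ = 112.41 in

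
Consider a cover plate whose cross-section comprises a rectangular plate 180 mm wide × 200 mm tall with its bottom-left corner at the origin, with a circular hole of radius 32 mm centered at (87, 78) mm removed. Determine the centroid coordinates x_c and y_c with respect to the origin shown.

x_c = 90.29 mm, y_c = 102.16 mm

Part | A | x̄ᵢ | ȳᵢ | A·x̄ᵢ | A·ȳᵢ
plate | 36000.00 | 90.00 | 100.00 | 3240000.00 | 3600000.00
hole | -3216.99 | 87.00 | 78.00 | -279878.21 | -250925.29
Σ | 32783.01 |  |  | 2960121.79 | 3349074.71
x_c = 2960121.79 / 32783.01 = 90.29 mm
y_c = 3349074.71 / 32783.01 = 102.16 mm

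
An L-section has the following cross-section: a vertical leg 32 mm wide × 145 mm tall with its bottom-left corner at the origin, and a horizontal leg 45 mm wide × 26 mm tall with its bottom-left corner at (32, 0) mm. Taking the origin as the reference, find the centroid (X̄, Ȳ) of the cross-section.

X̄ = 23.75 mm, Ȳ = 60.52 mm

Part | A | x̄ᵢ | ȳᵢ | A·x̄ᵢ | A·ȳᵢ
vertical leg | 4640.00 | 16.00 | 72.50 | 74240.00 | 336400.00
horizontal leg | 1170.00 | 54.50 | 13.00 | 63765.00 | 15210.00
Σ | 5810.00 |  |  | 138005.00 | 351610.00
X̄ = 138005.00 / 5810.00 = 23.75 mm
Ȳ = 351610.00 / 5810.00 = 60.52 mm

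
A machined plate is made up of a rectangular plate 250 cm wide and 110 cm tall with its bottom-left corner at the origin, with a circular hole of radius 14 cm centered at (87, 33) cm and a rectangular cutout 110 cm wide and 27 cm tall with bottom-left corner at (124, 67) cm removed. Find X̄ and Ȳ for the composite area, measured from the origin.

X̄ = 119.27 cm, Ȳ = 52.40 cm

plate: A = 250 × 110 = 27500.00, centroid at (125.00, 55.00).
hole 1: A = −π·14² = -615.75, centroid at (87.00, 33.00).
hole 2: A = −(110 × 27) = -2970.00, centroid at (179.00, 80.50).
ΣA = 23914.25 cm², ΣAX̄ = 2852299.56 cm³, ΣAȲ = 1253095.18 cm³.
X̄ = 2852299.56/23914.25 = 119.27 cm; Ȳ = 1253095.18/23914.25 = 52.40 cm.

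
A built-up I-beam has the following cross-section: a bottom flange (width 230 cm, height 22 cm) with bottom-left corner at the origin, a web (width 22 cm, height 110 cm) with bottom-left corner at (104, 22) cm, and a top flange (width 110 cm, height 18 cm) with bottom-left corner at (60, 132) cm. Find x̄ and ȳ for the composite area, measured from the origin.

x̄ = 115.00 cm, ȳ = 55.09 cm

bottom flange: A = 230 × 22 = 5060.00, centroid at (115.00, 11.00).
web: A = 22 × 110 = 2420.00, centroid at (115.00, 77.00).
top flange: A = 110 × 18 = 1980.00, centroid at (115.00, 141.00).
ΣA = 9460.00 cm²
ΣAx̄ = (5060.00)(115.00) + (2420.00)(115.00) + (1980.00)(115.00) = 1087900.00 cm³
ΣAȳ = (5060.00)(11.00) + (2420.00)(77.00) + (1980.00)(141.00) = 521180.00 cm³
x̄ = 1087900.00 / 9460.00 = 115.00 cm
ȳ = 521180.00 / 9460.00 = 55.09 cm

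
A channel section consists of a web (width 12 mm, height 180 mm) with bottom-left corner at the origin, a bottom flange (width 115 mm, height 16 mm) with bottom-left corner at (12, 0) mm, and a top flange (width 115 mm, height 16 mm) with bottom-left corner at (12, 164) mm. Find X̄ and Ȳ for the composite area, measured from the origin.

X̄ = 46.01 mm, Ȳ = 90.00 mm

web: A = 12 × 180 = 2160.00, centroid at (6.00, 90.00).
bottom flange: A = 115 × 16 = 1840.00, centroid at (69.50, 8.00).
top flange: A = 115 × 16 = 1840.00, centroid at (69.50, 172.00).
ΣA = 5840.00 mm²
ΣAX̄ = (2160.00)(6.00) + (1840.00)(69.50) + (1840.00)(69.50) = 268720.00 mm³
ΣAȲ = (2160.00)(90.00) + (1840.00)(8.00) + (1840.00)(172.00) = 525600.00 mm³
X̄ = 268720.00 / 5840.00 = 46.01 mm
Ȳ = 525600.00 / 5840.00 = 90.00 mm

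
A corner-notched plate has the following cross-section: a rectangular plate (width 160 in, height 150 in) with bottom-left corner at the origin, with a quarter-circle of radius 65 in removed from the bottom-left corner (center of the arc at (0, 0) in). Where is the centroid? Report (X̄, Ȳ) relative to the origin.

X̄ = 88.41 in, Ȳ = 82.61 in

plate: A = 160 × 150 = 24000.00, centroid at (80.00, 75.00).
removed quarter-circle: A = −¼π·65² = -3318.31, centroid at (27.59, 27.59).
ΣA = 20681.69 in²
ΣAX̄ = (24000.00)(80.00) + (-3318.31)(27.59) = 1828458.33 in³
ΣAȲ = (24000.00)(75.00) + (-3318.31)(27.59) = 1708458.33 in³
X̄ = 1828458.33 / 20681.69 = 88.41 in
Ȳ = 1708458.33 / 20681.69 = 82.61 in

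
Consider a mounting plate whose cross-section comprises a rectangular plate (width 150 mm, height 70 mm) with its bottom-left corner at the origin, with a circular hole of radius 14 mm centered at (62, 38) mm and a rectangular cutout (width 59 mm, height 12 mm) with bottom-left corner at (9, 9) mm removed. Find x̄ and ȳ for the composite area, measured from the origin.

x̄ = 78.69 mm, ȳ = 36.34 mm

plate: A = 150 × 70 = 10500.00, centroid at (75.00, 35.00).
hole 1: A = −π·14² = -615.75, centroid at (62.00, 38.00).
hole 2: A = −(59 × 12) = -708.00, centroid at (38.50, 15.00).
ΣA = 9176.25 mm²
ΣAx̄ = (10500.00)(75.00) + (-615.75)(62.00) + (-708.00)(38.50) = 722065.37 mm³
ΣAȳ = (10500.00)(35.00) + (-615.75)(38.00) + (-708.00)(15.00) = 333481.42 mm³
x̄ = 722065.37 / 9176.25 = 78.69 mm
ȳ = 333481.42 / 9176.25 = 36.34 mm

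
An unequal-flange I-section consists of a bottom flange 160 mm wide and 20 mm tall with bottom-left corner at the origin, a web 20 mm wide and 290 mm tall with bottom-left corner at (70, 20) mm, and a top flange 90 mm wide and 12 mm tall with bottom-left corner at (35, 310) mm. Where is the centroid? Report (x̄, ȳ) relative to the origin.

bottom flange: A = 160 × 20 = 3200.00, centroid at (80.00, 10.00).
web: A = 20 × 290 = 5800.00, centroid at (80.00, 165.00).
top flange: A = 90 × 12 = 1080.00, centroid at (80.00, 316.00).
ΣA = 10080.00 mm², ΣAx̄ = 806400.00 mm³, ΣAȳ = 1330280.00 mm³.
x̄ = 806400.00/10080.00 = 80.00 mm; ȳ = 1330280.00/10080.00 = 131.97 mm.

x̄ = 80.00 mm, ȳ = 131.97 mm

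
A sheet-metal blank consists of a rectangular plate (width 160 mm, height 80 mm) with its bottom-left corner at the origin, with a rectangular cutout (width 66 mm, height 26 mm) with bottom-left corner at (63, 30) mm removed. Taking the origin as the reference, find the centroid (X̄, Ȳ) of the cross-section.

X̄ = 77.52 mm, Ȳ = 39.54 mm

Part | A | x̄ᵢ | ȳᵢ | A·x̄ᵢ | A·ȳᵢ
plate | 12800.00 | 80.00 | 40.00 | 1024000.00 | 512000.00
hole | -1716.00 | 96.00 | 43.00 | -164736.00 | -73788.00
Σ | 11084.00 |  |  | 859264.00 | 438212.00
X̄ = 859264.00 / 11084.00 = 77.52 mm
Ȳ = 438212.00 / 11084.00 = 39.54 mm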